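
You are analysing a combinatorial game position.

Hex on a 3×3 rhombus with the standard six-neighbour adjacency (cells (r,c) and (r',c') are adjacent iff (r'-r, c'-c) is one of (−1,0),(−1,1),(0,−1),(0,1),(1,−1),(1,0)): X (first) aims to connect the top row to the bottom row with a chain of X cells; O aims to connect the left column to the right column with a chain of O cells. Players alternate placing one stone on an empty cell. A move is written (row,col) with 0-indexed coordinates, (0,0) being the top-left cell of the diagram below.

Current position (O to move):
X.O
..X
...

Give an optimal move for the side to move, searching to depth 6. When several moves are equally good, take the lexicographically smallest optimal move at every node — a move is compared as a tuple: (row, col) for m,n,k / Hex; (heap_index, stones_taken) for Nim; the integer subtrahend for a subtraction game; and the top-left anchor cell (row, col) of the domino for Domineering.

[X.O/..X/...] O move#1: (0,1):-1/XOO/..X/..., (1,0):+1/X.O/O.X/...*, (1,1):+1/X.O/.OX/..., (2,0):-1/X.O/..X/O.., (2,1):-1/X.O/..X/.O., (2,2):-1/X.O/..X/..O
[X.O/O.X/...] X move#2: (0,1):-1/XXO/O.X/...*, (1,1):-1/X.O/OXX/..., (2,0):-1/X.O/O.X/X.., (2,1):-1/X.O/O.X/.X., (2,2):-1/X.O/O.X/..X
[XXO/O.X/...] O move#3: (1,1):+1/XXO/OOX/...*, (2,0):-1/XXO/O.X/O.., (2,1):-1/XXO/O.X/.O., (2,2):-1/XXO/O.X/..O
[XXO/OOX/...] end (terminal -1, X#4); searched X.O/..X/... to 6

O's best at [X.O/..X/...]: (1,0)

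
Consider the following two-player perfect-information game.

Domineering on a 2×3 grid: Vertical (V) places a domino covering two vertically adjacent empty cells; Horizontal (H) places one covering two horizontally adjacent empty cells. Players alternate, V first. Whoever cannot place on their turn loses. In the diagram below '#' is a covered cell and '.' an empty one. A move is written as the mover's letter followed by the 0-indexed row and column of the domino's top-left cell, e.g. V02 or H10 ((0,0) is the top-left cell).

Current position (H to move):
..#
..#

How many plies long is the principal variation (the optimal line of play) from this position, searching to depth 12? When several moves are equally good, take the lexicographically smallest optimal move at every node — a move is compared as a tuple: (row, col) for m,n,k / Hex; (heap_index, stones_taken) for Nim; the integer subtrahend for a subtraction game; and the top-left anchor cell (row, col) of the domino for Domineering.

PV length from [..#/..#]: 1 ply

ply 1, H at ..#/..# | H00=+1→###/..#*; H10=+1→..#/###
ply 2: ###/..# is terminal -1 (V); from ..#/..# depth 12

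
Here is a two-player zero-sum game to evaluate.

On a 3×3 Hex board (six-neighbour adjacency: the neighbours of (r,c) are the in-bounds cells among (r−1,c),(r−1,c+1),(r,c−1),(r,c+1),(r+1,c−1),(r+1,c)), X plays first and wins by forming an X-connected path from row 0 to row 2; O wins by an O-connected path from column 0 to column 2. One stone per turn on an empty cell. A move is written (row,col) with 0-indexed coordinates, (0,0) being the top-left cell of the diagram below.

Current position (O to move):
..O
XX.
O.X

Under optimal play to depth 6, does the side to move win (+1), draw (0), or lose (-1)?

p1 O@[..O/XX./O.X]: (0,0)[O.O/XX./O.X]-1* (0,1)[.OO/XX./O.X]-1 (1,2)[..O/XXO/O.X]-1 (2,1)[..O/XX./OOX]-1
p2 X@[O.O/XX./O.X]: (0,1)[OXO/XX./O.X]+1* (1,2)[O.O/XXX/O.X]-1 (2,1)[O.O/XX./OXX]-1
p3 O@[OXO/XX./O.X]: (1,2)[OXO/XXO/O.X]-1* (2,1)[OXO/XX./OOX]-1
p4 X@[OXO/XXO/O.X]: (2,1)[OXO/XXO/OXX]+1*
p5 O@[OXO/XXO/OXX] terminal -1; root [..O/XX./O.X] d6

value(..O/XX./O.X, O) = -1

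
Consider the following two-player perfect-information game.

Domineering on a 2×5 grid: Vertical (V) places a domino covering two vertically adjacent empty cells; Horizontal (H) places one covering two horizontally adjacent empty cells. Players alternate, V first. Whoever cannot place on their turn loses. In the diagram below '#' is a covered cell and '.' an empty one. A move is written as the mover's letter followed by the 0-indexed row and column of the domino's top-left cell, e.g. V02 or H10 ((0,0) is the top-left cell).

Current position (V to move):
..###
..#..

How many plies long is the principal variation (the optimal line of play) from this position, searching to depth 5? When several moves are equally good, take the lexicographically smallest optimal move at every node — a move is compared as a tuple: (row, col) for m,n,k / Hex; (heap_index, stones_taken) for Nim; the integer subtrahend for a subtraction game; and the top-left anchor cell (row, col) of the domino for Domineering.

PV length from [..###/..#..]: 3 plies

p1 V@[..###/..#..]: V00[#.###/#.#..]+1* V01[.####/.##..]+1
p2 H@[#.###/#.#..]: H13[#.###/#.###]-1*
p3 V@[#.###/#.###]: V01[#####/#####]+1*
p4 H@[#####/#####] terminal -1; root [..###/..#..] d5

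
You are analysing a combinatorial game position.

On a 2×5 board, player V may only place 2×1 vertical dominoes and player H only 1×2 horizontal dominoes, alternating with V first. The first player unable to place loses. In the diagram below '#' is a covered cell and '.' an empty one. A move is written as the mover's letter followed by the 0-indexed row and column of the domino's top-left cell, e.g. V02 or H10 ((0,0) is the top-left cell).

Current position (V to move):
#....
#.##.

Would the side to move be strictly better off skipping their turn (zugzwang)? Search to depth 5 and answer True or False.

p1 V@[#..../#.##.]: V01[##.../####.]-1* V04[#...#/#.###]-1
p2 H@[##.../####.]: H02[####./####.]-1 H03[##.##/####.]+1*
p3 V@[##.##/####.] terminal -1; root [#..../#.##.] d5
if V skipped the turn, H would face:
~ p1 H@[#..../#.##.]: H01[###../#.##.]-1* H02[#.##./#.##.]-1 H03[#..##/#.##.]-1
~ p2 V@[###../#.##.]: V04[###.#/#.###]+1*
~ p3 H@[###.#/#.###] terminal -1; root [#..../#.##.] d5
compare (V): move=-1 vs pass=+1

zugzwang(#..../#.##., V) = True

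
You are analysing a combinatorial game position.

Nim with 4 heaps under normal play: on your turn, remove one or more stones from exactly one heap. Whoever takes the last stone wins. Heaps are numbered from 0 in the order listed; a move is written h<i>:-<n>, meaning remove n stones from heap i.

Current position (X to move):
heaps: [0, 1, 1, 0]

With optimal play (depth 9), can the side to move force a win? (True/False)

X winning at [(0,1,1,0)]: False

ply 1, X at (0,1,1,0) | h1:-1=-1→(0,0,1,0)*; h2:-1=-1→(0,1,0,0)
ply 2, O at (0,0,1,0) | h2:-1=+1→(0,0,0,0)*
ply 3: (0,0,0,0) is terminal -1 (X); from (0,1,1,0) depth 9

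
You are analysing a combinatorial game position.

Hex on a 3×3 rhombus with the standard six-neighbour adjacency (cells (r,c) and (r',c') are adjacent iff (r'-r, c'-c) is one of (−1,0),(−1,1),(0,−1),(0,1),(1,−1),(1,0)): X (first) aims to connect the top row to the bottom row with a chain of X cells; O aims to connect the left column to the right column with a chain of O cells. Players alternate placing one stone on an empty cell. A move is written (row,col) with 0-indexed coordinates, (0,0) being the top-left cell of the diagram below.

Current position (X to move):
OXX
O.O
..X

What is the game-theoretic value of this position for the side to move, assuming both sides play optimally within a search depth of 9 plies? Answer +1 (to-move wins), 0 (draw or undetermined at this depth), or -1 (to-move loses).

value(OXX/O.O/..X, X) = +1

[OXX/O.O/..X] X move#1: (1,1):+1/OXX/OXO/..X*, (2,0):-1/OXX/O.O/X.X, (2,1):-1/OXX/O.O/.XX
[OXX/OXO/..X] O move#2: (2,0):-1/OXX/OXO/O.X*, (2,1):-1/OXX/OXO/.OX
[OXX/OXO/O.X] X move#3: (2,1):+1/OXX/OXO/OXX*
[OXX/OXO/OXX] end (terminal -1, O#4); searched OXX/O.O/..X to 9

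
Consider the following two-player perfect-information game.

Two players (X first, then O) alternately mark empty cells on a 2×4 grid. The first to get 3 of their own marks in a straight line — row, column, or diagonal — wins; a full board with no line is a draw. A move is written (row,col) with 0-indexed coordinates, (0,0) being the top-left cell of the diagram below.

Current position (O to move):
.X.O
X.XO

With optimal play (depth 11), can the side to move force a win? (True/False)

[.X.O/X.XO] O move#1: (0,0):-1/OX.O/X.XO, (0,2):-1/.XOO/X.XO, (1,1):+0/.X.O/XOXO*
[.X.O/XOXO] X move#2: (0,0):+0/XX.O/XOXO*, (0,2):+0/.XXO/XOXO
[XX.O/XOXO] O move#3: (0,2):+0/XXOO/XOXO*
[XXOO/XOXO] end (terminal +0, X#4); searched .X.O/X.XO to 11

O winning at [.X.O/X.XO]: False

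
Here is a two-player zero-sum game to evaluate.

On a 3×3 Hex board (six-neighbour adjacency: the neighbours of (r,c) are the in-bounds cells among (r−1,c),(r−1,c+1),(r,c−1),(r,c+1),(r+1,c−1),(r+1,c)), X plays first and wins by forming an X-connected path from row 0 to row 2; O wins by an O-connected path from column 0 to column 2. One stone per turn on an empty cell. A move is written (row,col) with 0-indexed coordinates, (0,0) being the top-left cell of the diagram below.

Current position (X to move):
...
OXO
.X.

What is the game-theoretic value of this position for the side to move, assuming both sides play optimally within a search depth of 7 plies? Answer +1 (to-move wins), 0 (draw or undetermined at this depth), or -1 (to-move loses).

value(.../OXO/.X., X) = +1

[.../OXO/.X.] X move#1: (0,0):+1/X../OXO/.X.*, (0,1):+1/.X./OXO/.X., (0,2):+1/..X/OXO/.X., (2,0):+1/.../OXO/XX., (2,2):+1/.../OXO/.XX
[X../OXO/.X.] O move#2: (0,1):-1/XO./OXO/.X.*, (0,2):-1/X.O/OXO/.X., (2,0):-1/X../OXO/OX., (2,2):-1/X../OXO/.XO
[XO./OXO/.X.] X move#3: (0,2):+1/XOX/OXO/.X.*, (2,0):-1/XO./OXO/XX., (2,2):-1/XO./OXO/.XX
[XOX/OXO/.X.] end (terminal -1, O#4); searched .../OXO/.X. to 7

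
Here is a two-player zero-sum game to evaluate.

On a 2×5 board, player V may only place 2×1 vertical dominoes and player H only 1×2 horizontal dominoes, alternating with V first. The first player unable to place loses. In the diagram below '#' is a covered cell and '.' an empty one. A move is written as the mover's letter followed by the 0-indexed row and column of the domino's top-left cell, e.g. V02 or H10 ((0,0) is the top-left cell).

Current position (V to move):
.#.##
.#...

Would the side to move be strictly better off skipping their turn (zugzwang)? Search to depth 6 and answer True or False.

ply 1, V at .#.##/.#... | V00=-1→##.##/##...; V02=+1→.####/.##..*
ply 2, H at .####/.##.. | H13=-1→.####/.####*
ply 3, V at .####/.#### | V00=+1→#####/#####*
ply 4: #####/##### is terminal -1 (H); from .#.##/.#... depth 6
suppose V passes — search the same position with H to move:
pass> ply 1, H at .#.##/.#... | H12=-1→.#.##/.###.*; H13=-1→.#.##/.#.##
pass> ply 2, V at .#.##/.###. | V00=+1→##.##/####.*
pass> ply 3: ##.##/####. is terminal -1 (H); from .#.##/.#... depth 6
for V: play +1, pass +1

zugzwang(.#.##/.#..., V) = False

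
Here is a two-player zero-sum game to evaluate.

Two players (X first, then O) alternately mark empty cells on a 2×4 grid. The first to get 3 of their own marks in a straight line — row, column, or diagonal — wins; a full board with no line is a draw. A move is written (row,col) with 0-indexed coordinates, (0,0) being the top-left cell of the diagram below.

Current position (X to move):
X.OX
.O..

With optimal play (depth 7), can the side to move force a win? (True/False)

[X.OX/.O..] X move#1: (0,1):-1/XXOX/.O.., (1,0):+0/X.OX/XO..*, (1,2):+0/X.OX/.OX., (1,3):+0/X.OX/.O.X
[X.OX/XO..] O move#2: (0,1):+0/XOOX/XO..*, (1,2):+0/X.OX/XOO., (1,3):+0/X.OX/XO.O
[XOOX/XO..] X move#3: (1,2):+0/XOOX/XOX.*, (1,3):+0/XOOX/XO.X
[XOOX/XOX.] O move#4: (1,3):+0/XOOX/XOXO*
[XOOX/XOXO] end (terminal +0, X#5); searched X.OX/.O.. to 7

X winning at [X.OX/.O..]: False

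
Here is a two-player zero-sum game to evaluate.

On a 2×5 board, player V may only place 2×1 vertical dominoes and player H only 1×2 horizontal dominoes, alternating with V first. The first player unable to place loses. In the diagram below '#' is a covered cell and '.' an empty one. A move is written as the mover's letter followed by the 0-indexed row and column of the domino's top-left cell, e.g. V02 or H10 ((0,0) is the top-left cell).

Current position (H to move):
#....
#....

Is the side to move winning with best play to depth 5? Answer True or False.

H winning at [#..../#....]: True

p1 H@[#..../#....]: H01[###../#....]-1 H02[#.##./#....]+1* H03[#..##/#....]-1 H11[#..../###..]-1 H12[#..../#.##.]+1 H13[#..../#..##]-1
p2 V@[#.##./#....]: V01[####./##...]-1* V04[#.###/#...#]-1
p3 H@[####./##...]: H12[####./####.]-1 H13[####./##.##]+1*
p4 V@[####./##.##] terminal -1; root [#..../#....] d5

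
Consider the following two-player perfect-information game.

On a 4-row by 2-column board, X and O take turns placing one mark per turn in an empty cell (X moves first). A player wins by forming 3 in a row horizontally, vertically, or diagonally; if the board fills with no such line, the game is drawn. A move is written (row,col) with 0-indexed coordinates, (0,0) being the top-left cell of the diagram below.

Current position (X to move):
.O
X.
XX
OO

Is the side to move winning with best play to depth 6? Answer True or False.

ply 1, X at .O/X./XX/OO | (0,0)=+1→XO/X./XX/OO*; (1,1)=+0→.O/XX/XX/OO
ply 2: XO/X./XX/OO is terminal -1 (O); from .O/X./XX/OO depth 6

X winning at [.O/X./XX/OO]: True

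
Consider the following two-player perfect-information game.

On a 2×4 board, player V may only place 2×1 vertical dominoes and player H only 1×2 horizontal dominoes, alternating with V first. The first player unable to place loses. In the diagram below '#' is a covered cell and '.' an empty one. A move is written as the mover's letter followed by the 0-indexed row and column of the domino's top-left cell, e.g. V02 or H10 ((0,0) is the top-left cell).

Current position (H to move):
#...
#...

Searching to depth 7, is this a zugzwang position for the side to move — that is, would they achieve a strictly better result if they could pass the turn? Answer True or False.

ply 1, H at #.../#... | H01=+1→###./#...*; H02=+1→#.##/#...; H11=+1→#.../###.; H12=+1→#.../#.##
ply 2, V at ###./#... | V03=-1→####/#..#*
ply 3, H at ####/#..# | H11=+1→####/####*
ply 4: ####/#### is terminal -1 (V); from #.../#... depth 7
if H skipped the turn, V would face:
~ ply 1, V at #.../#... | V01=-1→##../##..; V02=+1→#.#./#.#.*; V03=-1→#..#/#..#
~ ply 2: #.#./#.#. is terminal -1 (H); from #.../#... depth 7
compare (H): move=+1 vs pass=-1

zugzwang(#.../#..., H) = False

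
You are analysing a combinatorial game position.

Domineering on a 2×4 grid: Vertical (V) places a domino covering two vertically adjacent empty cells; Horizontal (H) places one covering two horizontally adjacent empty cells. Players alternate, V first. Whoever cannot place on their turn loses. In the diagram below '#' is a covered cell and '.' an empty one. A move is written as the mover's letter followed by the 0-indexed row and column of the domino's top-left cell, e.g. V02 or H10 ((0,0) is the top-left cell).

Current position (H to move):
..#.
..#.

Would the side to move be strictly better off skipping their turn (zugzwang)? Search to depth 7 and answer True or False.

[..#./..#.] H move#1: H00:+1/###./..#.*, H10:+1/..#./###.
[###./..#.] V move#2: V03:-1/####/..##*
[####/..##] H move#3: H10:+1/####/####*
[####/####] end (terminal -1, V#4); searched ..#./..#. to 7
suppose H passes — search the same position with V to move:
pass> [..#./..#.] V move#1: V00:+1/#.#./#.#.*, V01:+1/.##./.##., V03:-1/..##/..##
pass> [#.#./#.#.] end (terminal -1, H#2); searched ..#./..#. to 7
for H: play +1, pass -1

zugzwang(..#./..#., H) = False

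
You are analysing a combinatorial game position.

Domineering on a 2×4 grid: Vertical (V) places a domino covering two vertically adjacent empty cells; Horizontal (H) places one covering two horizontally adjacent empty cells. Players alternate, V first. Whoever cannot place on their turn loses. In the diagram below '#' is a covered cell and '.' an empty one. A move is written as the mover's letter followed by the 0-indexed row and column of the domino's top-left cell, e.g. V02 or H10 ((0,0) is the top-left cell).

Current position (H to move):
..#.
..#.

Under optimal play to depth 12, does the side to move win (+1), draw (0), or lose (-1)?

ply 1, H at ..#./..#. | H00=+1→###./..#.*; H10=+1→..#./###.
ply 2, V at ###./..#. | V03=-1→####/..##*
ply 3, H at ####/..## | H10=+1→####/####*
ply 4: ####/#### is terminal -1 (V); from ..#./..#. depth 12

value(..#./..#., H) = +1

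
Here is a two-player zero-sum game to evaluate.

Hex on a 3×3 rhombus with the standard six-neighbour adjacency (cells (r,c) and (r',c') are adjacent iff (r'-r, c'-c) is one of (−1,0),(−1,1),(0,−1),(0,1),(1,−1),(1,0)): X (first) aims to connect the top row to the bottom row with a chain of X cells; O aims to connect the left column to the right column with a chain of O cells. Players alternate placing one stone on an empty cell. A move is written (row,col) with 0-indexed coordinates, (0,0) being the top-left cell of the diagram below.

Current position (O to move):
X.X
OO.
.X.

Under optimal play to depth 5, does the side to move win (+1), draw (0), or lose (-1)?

p1 O@[X.X/OO./.X.]: (0,1)[XOX/OO./.X.]-1 (1,2)[X.X/OOO/.X.]+1* (2,0)[X.X/OO./OX.]-1 (2,2)[X.X/OO./.XO]-1
p2 X@[X.X/OOO/.X.] terminal -1; root [X.X/OO./.X.] d5

value(X.X/OO./.X., O) = +1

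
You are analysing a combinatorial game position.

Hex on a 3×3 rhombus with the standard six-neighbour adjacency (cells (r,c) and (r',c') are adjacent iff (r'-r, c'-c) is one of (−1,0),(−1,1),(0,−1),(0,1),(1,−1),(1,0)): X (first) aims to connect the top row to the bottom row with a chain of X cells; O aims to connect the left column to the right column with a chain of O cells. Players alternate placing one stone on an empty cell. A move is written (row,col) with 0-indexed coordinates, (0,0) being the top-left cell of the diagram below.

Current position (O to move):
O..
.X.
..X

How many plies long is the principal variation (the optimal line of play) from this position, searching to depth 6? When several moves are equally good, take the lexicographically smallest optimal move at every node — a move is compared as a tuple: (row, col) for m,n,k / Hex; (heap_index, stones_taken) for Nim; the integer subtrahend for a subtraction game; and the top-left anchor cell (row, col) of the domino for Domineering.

ply 1, O at O../.X./..X | (0,1)=-1→OO./.X./..X*; (0,2)=-1→O.O/.X./..X; (1,0)=-1→O../OX./..X; (1,2)=-1→O../.XO/..X; (2,0)=-1→O../.X./O.X; (2,1)=-1→O../.X./.OX
ply 2, X at OO./.X./..X | (0,2)=+1→OOX/.X./..X*; (1,0)=-1→OO./XX./..X; (1,2)=-1→OO./.XX/..X; (2,0)=-1→OO./.X./X.X; (2,1)=-1→OO./.X./.XX
ply 3, O at OOX/.X./..X | (1,0)=-1→OOX/OX./..X*; (1,2)=-1→OOX/.XO/..X; (2,0)=-1→OOX/.X./O.X; (2,1)=-1→OOX/.X./.OX
ply 4, X at OOX/OX./..X | (1,2)=+1→OOX/OXX/..X*; (2,0)=+1→OOX/OX./X.X; (2,1)=+1→OOX/OX./.XX
ply 5: OOX/OXX/..X is terminal -1 (O); from O../.X./..X depth 6

PV length from [O../.X./..X]: 4 plies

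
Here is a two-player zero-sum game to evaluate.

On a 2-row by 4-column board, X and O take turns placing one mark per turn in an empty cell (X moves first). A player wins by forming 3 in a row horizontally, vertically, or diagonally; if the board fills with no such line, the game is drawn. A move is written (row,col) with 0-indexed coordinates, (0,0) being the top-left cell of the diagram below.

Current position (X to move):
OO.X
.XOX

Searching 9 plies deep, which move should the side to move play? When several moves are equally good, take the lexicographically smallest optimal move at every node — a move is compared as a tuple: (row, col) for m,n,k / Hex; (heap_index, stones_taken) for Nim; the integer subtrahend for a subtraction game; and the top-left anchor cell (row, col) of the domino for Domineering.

ply 1, X at OO.X/.XOX | (0,2)=+0→OOXX/.XOX*; (1,0)=-1→OO.X/XXOX
ply 2, O at OOXX/.XOX | (1,0)=+0→OOXX/OXOX*
ply 3: OOXX/OXOX is terminal +0 (X); from OO.X/.XOX depth 9

X's best at [OO.X/.XOX]: (0,2)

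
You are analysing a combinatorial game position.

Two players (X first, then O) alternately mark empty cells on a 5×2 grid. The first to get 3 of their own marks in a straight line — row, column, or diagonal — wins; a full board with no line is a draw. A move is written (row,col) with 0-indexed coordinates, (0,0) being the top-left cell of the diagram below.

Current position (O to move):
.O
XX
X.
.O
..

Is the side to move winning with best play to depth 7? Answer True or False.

O winning at [.O/XX/X./.O/..]: False

[.O/XX/X./.O/..] O move#1: (0,0):-1/OO/XX/X./.O/..*, (2,1):-1/.O/XX/XO/.O/.., (3,0):-1/.O/XX/X./OO/.., (4,0):-1/.O/XX/X./.O/O., (4,1):-1/.O/XX/X./.O/.O
[OO/XX/X./.O/..] X move#2: (2,1):+0/OO/XX/XX/.O/.., (3,0):+1/OO/XX/X./XO/..*, (4,0):+0/OO/XX/X./.O/X., (4,1):+0/OO/XX/X./.O/.X
[OO/XX/X./XO/..] end (terminal -1, O#3); searched .O/XX/X./.O/.. to 7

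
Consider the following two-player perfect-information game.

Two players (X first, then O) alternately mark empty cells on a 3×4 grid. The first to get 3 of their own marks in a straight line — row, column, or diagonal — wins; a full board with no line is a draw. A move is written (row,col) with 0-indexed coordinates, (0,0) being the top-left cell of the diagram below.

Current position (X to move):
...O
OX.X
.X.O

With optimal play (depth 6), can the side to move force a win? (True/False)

X winning at [...O/OX.X/.X.O]: True

ply 1, X at ...O/OX.X/.X.O | (0,0)=+1→X..O/OX.X/.X.O*; (0,1)=+1→.X.O/OX.X/.X.O; (0,2)=+1→..XO/OX.X/.X.O; (1,2)=+1→...O/OXXX/.X.O; (2,0)=+1→...O/OX.X/XX.O; (2,2)=+1→...O/OX.X/.XXO
ply 2, O at X..O/OX.X/.X.O | (0,1)=-1→XO.O/OX.X/.X.O*; (0,2)=-1→X.OO/OX.X/.X.O; (1,2)=-1→X..O/OXOX/.X.O; (2,0)=-1→X..O/OX.X/OX.O; (2,2)=-1→X..O/OX.X/.XOO
ply 3, X at XO.O/OX.X/.X.O | (0,2)=-1→XOXO/OX.X/.X.O; (1,2)=+1→XO.O/OXXX/.X.O*; (2,0)=-1→XO.O/OX.X/XX.O; (2,2)=+1→XO.O/OX.X/.XXO
ply 4: XO.O/OXXX/.X.O is terminal -1 (O); from ...O/OX.X/.X.O depth 6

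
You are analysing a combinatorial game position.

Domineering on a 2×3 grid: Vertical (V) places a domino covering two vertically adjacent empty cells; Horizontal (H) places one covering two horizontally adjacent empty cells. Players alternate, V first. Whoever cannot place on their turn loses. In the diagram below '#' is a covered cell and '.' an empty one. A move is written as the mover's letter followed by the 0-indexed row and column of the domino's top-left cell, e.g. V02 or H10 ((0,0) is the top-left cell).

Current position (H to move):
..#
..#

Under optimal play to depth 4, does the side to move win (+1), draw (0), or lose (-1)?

ply 1, H at ..#/..# | H00=+1→###/..#*; H10=+1→..#/###
ply 2: ###/..# is terminal -1 (V); from ..#/..# depth 4

value(..#/..#, H) = +1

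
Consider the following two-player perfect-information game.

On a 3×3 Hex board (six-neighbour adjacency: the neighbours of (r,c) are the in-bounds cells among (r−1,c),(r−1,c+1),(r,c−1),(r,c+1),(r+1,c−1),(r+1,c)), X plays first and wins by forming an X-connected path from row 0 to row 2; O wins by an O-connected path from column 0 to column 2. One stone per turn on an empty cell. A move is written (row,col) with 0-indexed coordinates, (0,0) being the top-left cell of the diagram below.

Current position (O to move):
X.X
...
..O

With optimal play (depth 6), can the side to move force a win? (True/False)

O winning at [X.X/.../..O]: True

ply 1, O at X.X/.../..O | (0,1)=-1→XOX/.../..O; (1,0)=-1→X.X/O../..O; (1,1)=+1→X.X/.O./..O*; (1,2)=-1→X.X/..O/..O; (2,0)=-1→X.X/.../O.O; (2,1)=-1→X.X/.../.OO
ply 2, X at X.X/.O./..O | (0,1)=-1→XXX/.O./..O*; (1,0)=-1→X.X/XO./..O; (1,2)=-1→X.X/.OX/..O; (2,0)=-1→X.X/.O./X.O; (2,1)=-1→X.X/.O./.XO
ply 3, O at XXX/.O./..O | (1,0)=+1→XXX/OO./..O*; (1,2)=+1→XXX/.OO/..O; (2,0)=+1→XXX/.O./O.O; (2,1)=+1→XXX/.O./.OO
ply 4, X at XXX/OO./..O | (1,2)=-1→XXX/OOX/..O*; (2,0)=-1→XXX/OO./X.O; (2,1)=-1→XXX/OO./.XO
ply 5, O at XXX/OOX/..O | (2,0)=-1→XXX/OOX/O.O; (2,1)=+1→XXX/OOX/.OO*
ply 6: XXX/OOX/.OO is terminal -1 (X); from X.X/.../..O depth 6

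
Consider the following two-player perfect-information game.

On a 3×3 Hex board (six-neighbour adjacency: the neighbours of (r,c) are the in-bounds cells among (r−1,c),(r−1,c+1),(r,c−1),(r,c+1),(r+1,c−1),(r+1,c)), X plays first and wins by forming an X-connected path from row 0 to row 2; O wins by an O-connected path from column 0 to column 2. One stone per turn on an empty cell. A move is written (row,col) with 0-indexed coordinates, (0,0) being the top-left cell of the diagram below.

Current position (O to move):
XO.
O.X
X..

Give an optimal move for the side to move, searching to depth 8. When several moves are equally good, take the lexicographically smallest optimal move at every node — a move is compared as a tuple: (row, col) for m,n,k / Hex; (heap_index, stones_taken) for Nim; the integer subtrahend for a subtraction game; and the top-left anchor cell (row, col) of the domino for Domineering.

O's best at [XO./O.X/X..]: (0,2)

ply 1, O at XO./O.X/X.. | (0,2)=+1→XOO/O.X/X..*; (1,1)=-1→XO./OOX/X..; (2,1)=-1→XO./O.X/XO.; (2,2)=-1→XO./O.X/X.O
ply 2: XOO/O.X/X.. is terminal -1 (X); from XO./O.X/X.. depth 8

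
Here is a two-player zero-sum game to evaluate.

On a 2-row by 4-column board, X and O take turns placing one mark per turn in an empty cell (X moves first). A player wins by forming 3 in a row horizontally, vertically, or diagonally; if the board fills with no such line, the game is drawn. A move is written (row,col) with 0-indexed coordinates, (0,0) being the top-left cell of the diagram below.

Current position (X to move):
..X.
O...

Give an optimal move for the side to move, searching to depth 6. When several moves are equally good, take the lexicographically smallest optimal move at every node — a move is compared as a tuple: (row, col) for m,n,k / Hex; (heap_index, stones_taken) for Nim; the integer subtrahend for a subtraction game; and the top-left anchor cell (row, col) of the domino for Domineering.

X's best at [..X./O...]: (0,1)

[..X./O...] X move#1: (0,0):+0/X.X./O..., (0,1):+1/.XX./O...*, (0,3):+0/..XX/O..., (1,1):+0/..X./OX.., (1,2):+0/..X./O.X., (1,3):+0/..X./O..X
[.XX./O...] O move#2: (0,0):-1/OXX./O...*, (0,3):-1/.XXO/O..., (1,1):-1/.XX./OO.., (1,2):-1/.XX./O.O., (1,3):-1/.XX./O..O
[OXX./O...] X move#3: (0,3):+1/OXXX/O...*, (1,1):+0/OXX./OX.., (1,2):+0/OXX./O.X., (1,3):+0/OXX./O..X
[OXXX/O...] end (terminal -1, O#4); searched ..X./O... to 6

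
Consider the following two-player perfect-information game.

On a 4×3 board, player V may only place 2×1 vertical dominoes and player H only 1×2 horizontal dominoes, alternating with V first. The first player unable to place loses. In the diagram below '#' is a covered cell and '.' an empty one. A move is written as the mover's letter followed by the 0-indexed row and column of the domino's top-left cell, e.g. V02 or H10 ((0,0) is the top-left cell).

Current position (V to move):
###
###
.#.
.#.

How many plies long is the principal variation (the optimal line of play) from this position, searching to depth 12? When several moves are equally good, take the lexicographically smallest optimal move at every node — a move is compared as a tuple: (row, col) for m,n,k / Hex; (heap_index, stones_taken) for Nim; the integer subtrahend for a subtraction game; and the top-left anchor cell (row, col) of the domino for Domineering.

PV length from [###/###/.#./.#.]: 1 ply

p1 V@[###/###/.#./.#.]: V20[###/###/##./##.]+1* V22[###/###/.##/.##]+1
p2 H@[###/###/##./##.] terminal -1; root [###/###/.#./.#.] d12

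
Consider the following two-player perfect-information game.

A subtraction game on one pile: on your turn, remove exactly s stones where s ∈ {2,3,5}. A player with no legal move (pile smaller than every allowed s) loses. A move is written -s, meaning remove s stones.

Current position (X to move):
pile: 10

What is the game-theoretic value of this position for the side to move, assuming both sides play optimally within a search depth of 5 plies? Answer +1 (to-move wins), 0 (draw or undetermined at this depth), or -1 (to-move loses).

value(10, X) = +1

[10] X move#1: -2:+1/8*, -3:+1/7, -5:-1/5
[8] O move#2: -2:-1/6*, -3:-1/5, -5:-1/3
[6] X move#3: -2:-1/4, -3:-1/3, -5:+1/1*
[1] end (terminal -1, O#4); searched 10 to 5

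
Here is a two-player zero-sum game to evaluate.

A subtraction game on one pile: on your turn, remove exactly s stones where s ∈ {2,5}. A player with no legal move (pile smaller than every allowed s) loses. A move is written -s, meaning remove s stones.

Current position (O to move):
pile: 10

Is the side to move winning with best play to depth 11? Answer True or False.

O winning at [10]: True

[10] O move#1: -2:+1/8*, -5:-1/5
[8] X move#2: -2:-1/6*, -5:-1/3
[6] O move#3: -2:+1/4*, -5:+1/1
[4] X move#4: -2:-1/2*
[2] O move#5: -2:+1/0*
[0] end (terminal -1, X#6); searched 10 to 11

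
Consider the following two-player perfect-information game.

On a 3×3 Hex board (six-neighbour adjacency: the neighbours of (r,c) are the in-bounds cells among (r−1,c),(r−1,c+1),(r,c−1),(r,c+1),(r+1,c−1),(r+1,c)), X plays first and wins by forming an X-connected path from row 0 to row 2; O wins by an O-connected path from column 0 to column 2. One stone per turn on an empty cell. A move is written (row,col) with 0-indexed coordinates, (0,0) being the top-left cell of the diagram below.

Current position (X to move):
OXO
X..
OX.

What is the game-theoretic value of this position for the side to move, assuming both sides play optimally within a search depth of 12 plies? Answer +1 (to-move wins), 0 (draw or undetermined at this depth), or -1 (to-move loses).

[OXO/X../OX.] X move#1: (1,1):+1/OXO/XX./OX.*, (1,2):-1/OXO/X.X/OX., (2,2):-1/OXO/X../OXX
[OXO/XX./OX.] end (terminal -1, O#2); searched OXO/X../OX. to 12

value(OXO/X../OX., X) = +1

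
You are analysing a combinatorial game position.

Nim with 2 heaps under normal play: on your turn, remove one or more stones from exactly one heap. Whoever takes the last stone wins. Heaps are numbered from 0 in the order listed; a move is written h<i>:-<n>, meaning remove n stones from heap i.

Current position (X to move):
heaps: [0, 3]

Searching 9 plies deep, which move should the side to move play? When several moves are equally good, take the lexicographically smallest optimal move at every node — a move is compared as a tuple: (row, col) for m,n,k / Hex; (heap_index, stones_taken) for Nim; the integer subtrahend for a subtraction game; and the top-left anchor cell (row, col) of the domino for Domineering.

p1 X@[(0,3)]: h1:-1[(0,2)]-1 h1:-2[(0,1)]-1 h1:-3[(0,0)]+1*
p2 O@[(0,0)] terminal -1; root [(0,3)] d9

X's best at [(0,3)]: h1:-3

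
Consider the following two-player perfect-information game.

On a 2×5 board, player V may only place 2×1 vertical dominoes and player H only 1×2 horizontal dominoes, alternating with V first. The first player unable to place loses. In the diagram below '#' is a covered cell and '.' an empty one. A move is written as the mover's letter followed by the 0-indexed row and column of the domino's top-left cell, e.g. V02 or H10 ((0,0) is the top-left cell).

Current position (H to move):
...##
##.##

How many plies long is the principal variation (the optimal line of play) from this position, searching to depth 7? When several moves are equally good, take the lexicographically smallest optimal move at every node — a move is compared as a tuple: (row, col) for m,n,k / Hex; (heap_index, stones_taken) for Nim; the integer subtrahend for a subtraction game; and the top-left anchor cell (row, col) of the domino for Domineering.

PV length from [...##/##.##]: 1 ply

p1 H@[...##/##.##]: H00[##.##/##.##]-1 H01[.####/##.##]+1*
p2 V@[.####/##.##] terminal -1; root [...##/##.##] d7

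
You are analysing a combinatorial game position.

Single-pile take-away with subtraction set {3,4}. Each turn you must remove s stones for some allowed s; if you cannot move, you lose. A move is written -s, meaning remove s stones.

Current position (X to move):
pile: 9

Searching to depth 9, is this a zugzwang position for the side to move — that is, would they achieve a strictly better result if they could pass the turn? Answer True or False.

zugzwang(9, X) = True

ply 1, X at 9 | -3=-1→6*; -4=-1→5
ply 2, O at 6 | -3=-1→3; -4=+1→2*
ply 3: 2 is terminal -1 (X); from 9 depth 9
if X skipped the turn, O would face:
~ ply 1, O at 9 | -3=-1→6*; -4=-1→5
~ ply 2, X at 6 | -3=-1→3; -4=+1→2*
~ ply 3: 2 is terminal -1 (O); from 9 depth 9
compare (X): move=-1 vs pass=+1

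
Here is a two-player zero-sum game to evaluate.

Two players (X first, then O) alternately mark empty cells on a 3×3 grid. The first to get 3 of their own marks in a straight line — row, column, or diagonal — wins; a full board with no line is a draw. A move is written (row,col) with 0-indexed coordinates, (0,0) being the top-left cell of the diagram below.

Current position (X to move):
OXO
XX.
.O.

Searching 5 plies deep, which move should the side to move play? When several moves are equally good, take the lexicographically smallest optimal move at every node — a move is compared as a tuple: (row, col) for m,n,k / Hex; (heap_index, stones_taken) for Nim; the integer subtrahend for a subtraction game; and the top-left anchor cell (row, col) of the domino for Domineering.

ply 1, X at OXO/XX./.O. | (1,2)=+1→OXO/XXX/.O.*; (2,0)=+0→OXO/XX./XO.; (2,2)=+0→OXO/XX./.OX
ply 2: OXO/XXX/.O. is terminal -1 (O); from OXO/XX./.O. depth 5

X's best at [OXO/XX./.O.]: (1,2)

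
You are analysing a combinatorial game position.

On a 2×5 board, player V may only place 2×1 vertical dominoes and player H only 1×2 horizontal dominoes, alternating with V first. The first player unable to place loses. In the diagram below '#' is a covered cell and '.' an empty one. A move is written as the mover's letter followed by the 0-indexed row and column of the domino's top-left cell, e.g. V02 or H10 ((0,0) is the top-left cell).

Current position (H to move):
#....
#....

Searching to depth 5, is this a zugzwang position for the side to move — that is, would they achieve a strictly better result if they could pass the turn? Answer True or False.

zugzwang(#..../#...., H) = False

[#..../#....] H move#1: H01:-1/###../#...., H02:+1/#.##./#....*, H03:-1/#..##/#...., H11:-1/#..../###.., H12:+1/#..../#.##., H13:-1/#..../#..##
[#.##./#....] V move#2: V01:-1/####./##...*, V04:-1/#.###/#...#
[####./##...] H move#3: H12:-1/####./####., H13:+1/####./##.##*
[####./##.##] end (terminal -1, V#4); searched #..../#.... to 5
suppose H passes — search the same position with V to move:
pass> [#..../#....] V move#1: V01:-1/##.../##...*, V02:-1/#.#../#.#.., V03:-1/#..#./#..#., V04:-1/#...#/#...#
pass> [##.../##...] H move#2: H02:+1/####./##...*, H03:+1/##.##/##..., H12:+1/##.../####., H13:+1/##.../##.##
pass> [####./##...] V move#3: V04:-1/#####/##..#*
pass> [#####/##..#] H move#4: H12:+1/#####/#####*
pass> [#####/#####] end (terminal -1, V#5); searched #..../#.... to 5
for H: play +1, pass +1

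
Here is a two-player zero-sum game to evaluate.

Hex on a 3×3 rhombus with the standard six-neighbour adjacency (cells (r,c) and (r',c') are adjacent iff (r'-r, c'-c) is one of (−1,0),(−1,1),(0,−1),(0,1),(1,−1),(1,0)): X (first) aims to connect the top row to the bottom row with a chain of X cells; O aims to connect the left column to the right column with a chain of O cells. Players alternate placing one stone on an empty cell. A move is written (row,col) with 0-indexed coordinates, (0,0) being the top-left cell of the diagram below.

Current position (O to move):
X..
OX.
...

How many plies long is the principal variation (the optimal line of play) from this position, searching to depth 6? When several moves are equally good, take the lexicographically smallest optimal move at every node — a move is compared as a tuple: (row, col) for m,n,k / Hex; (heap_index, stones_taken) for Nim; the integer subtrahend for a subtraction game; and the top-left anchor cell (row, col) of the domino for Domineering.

ply 1, O at X../OX./... | (0,1)=-1→XO./OX./...*; (0,2)=-1→X.O/OX./...; (1,2)=-1→X../OXO/...; (2,0)=-1→X../OX./O..; (2,1)=-1→X../OX./.O.; (2,2)=-1→X../OX./..O
ply 2, X at XO./OX./... | (0,2)=+1→XOX/OX./...*; (1,2)=-1→XO./OXX/...; (2,0)=-1→XO./OX./X..; (2,1)=-1→XO./OX./.X.; (2,2)=-1→XO./OX./..X
ply 3, O at XOX/OX./... | (1,2)=-1→XOX/OXO/...*; (2,0)=-1→XOX/OX./O..; (2,1)=-1→XOX/OX./.O.; (2,2)=-1→XOX/OX./..O
ply 4, X at XOX/OXO/... | (2,0)=+1→XOX/OXO/X..*; (2,1)=+1→XOX/OXO/.X.; (2,2)=+1→XOX/OXO/..X
ply 5: XOX/OXO/X.. is terminal -1 (O); from X../OX./... depth 6

PV length from [X../OX./...]: 4 plies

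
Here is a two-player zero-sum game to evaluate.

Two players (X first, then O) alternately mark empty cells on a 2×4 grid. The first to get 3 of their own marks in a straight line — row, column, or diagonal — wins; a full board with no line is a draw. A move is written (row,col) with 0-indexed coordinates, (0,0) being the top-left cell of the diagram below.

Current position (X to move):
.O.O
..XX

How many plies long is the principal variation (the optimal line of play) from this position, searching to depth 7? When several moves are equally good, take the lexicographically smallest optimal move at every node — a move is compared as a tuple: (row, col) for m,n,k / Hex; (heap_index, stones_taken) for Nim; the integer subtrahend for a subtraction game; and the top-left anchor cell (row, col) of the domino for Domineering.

ply 1, X at .O.O/..XX | (0,0)=-1→XO.O/..XX; (0,2)=+0→.OXO/..XX; (1,0)=-1→.O.O/X.XX; (1,1)=+1→.O.O/.XXX*
ply 2: .O.O/.XXX is terminal -1 (O); from .O.O/..XX depth 7

PV length from [.O.O/..XX]: 1 ply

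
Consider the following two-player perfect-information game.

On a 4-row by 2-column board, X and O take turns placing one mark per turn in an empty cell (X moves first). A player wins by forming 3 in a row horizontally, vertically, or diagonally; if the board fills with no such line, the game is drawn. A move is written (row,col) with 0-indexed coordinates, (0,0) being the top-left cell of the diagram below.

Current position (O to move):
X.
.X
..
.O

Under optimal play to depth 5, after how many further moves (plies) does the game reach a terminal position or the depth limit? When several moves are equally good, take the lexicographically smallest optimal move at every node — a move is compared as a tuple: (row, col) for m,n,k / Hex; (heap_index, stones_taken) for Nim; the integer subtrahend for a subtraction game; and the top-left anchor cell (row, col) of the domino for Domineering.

PV length from [X./.X/../.O]: 5 plies

ply 1, O at X./.X/../.O | (0,1)=+0→XO/.X/../.O*; (1,0)=+0→X./OX/../.O; (2,0)=+0→X./.X/O./.O; (2,1)=+0→X./.X/.O/.O; (3,0)=+0→X./.X/../OO
ply 2, X at XO/.X/../.O | (1,0)=+0→XO/XX/../.O*; (2,0)=+0→XO/.X/X./.O; (2,1)=+0→XO/.X/.X/.O; (3,0)=+0→XO/.X/../XO
ply 3, O at XO/XX/../.O | (2,0)=+0→XO/XX/O./.O*; (2,1)=-1→XO/XX/.O/.O; (3,0)=-1→XO/XX/../OO
ply 4, X at XO/XX/O./.O | (2,1)=+0→XO/XX/OX/.O*; (3,0)=+0→XO/XX/O./XO
ply 5, O at XO/XX/OX/.O | (3,0)=+0→XO/XX/OX/OO*
ply 6: XO/XX/OX/OO is terminal +0 (X); from X./.X/../.O depth 5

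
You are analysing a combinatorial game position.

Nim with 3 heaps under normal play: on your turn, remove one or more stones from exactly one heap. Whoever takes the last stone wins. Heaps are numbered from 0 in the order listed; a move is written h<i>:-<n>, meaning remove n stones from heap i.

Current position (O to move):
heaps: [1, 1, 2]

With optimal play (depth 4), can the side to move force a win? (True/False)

O winning at [(1,1,2)]: True

[(1,1,2)] O move#1: h0:-1:-1/(0,1,2), h1:-1:-1/(1,0,2), h2:-1:-1/(1,1,1), h2:-2:+1/(1,1,0)*
[(1,1,0)] X move#2: h0:-1:-1/(0,1,0)*, h1:-1:-1/(1,0,0)
[(0,1,0)] O move#3: h1:-1:+1/(0,0,0)*
[(0,0,0)] end (terminal -1, X#4); searched (1,1,2) to 4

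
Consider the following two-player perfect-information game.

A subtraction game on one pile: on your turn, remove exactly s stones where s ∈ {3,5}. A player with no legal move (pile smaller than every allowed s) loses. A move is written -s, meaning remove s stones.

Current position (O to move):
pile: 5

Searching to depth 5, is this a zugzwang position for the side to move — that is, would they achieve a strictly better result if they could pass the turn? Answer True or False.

zugzwang(5, O) = False

ply 1, O at 5 | -3=+1→2*; -5=+1→0
ply 2: 2 is terminal -1 (X); from 5 depth 5
if O skipped the turn, X would face:
~ ply 1, X at 5 | -3=+1→2*; -5=+1→0
~ ply 2: 2 is terminal -1 (O); from 5 depth 5
compare (O): move=+1 vs pass=-1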